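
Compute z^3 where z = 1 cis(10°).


r^3 = 1^3 = 1
n*theta = 3*10° = 30° = 30° (mod 360)
a = 1*cos(30°) = 0.8660
b = 1*sin(30°) = 0.5000

1 cis(30°) = 0.8660 + 0.5000i


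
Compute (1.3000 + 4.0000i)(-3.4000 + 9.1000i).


Real = 1.3*(-3.4) - 4*9.1 = -4.42 - 36.4 = -40.82
Imag = 1.3*9.1 - (3.4)*4 = 11.83 - (13.6) = -1.77

-40.8200 - 1.7700i


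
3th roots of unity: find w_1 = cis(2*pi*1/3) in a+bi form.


Angle = 360*1/3 = 120°
a = cos(120°) = -0.5000
b = sin(120°) = 0.8660

-0.5000 + 0.8660i


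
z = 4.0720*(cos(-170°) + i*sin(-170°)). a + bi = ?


a = 4.0720*cos(-170°) = 4.0720*(-0.9848) = -4.0101
b = 4.0720*sin(-170°) = 4.0720*(-0.17365) = -0.7071

-4.0101 - 0.7071i


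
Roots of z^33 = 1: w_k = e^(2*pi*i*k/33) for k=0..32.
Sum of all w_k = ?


The sum of all 33th roots of unity is 0.
Geometric series: (1 - w^33)/(1 - w) = (1-1)/(1-w) = 0 since w^33 = 1, w ≠ 1.
Alternatively: coefficient of z^32 in z^33 - 1 is 0.

0


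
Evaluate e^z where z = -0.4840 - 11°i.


e^-0.4840 = 0.6163
cos(-11°) = 0.9816
sin(-11°) = -0.1908
Real = 0.6163*0.9816 = 0.6050
Imag = 0.6163*(-0.1908) = -0.1176

0.6050 - 0.1176i


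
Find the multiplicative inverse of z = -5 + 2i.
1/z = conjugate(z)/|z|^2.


|z|^2 = 25+4 = 29
1/z = (-5 - 2i)/29

1/z = -0.1724 - 0.0690i


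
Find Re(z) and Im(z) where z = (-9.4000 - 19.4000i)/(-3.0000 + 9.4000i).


Multiply by conjugate: (-9.4000 - 19.4000i)(-3.0000 - 9.4000i) / ((-3)^2 + 9.4^2)
Numerator real = -9.4*(-3) - (19.4)*9.4 = -154.16
Numerator imag = -19.4*(-3) - (-9.4)*9.4 = 146.56
Denominator = 97.36
Re(z) = -154.16/97.36 = -1.5834
Im(z) = 146.56/97.36 = 1.5053

Re(z) = -1.5834, Im(z) = 1.5053


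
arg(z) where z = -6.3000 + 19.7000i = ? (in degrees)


Re = -6.3, Im = 19.7
arg = atan2(19.7, -6.3) = 107.7341 degrees

arg(z) = 107.7341 degrees


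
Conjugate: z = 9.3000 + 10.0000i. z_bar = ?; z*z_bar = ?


z_bar = 9.3000 - 10.0000i
z*z_bar = 9.3^2 + 10^2 = 86.49 + 100 = 186.49

z_bar = 9.3000 - 10.0000i, z*z_bar = 186.49


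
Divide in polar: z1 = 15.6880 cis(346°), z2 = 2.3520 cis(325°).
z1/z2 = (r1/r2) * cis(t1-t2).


r = 15.6880 / 2.3520 = 6.6701
theta = 346° - 325° = 21° = 21° (mod 360)

6.6701 cis(21°)


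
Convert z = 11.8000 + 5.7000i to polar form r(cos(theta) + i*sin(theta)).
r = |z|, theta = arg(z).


r = sqrt(139.24+32.49) = sqrt(171.73) = 13.1046
theta = atan2(5.7, 11.8) = 25.7829 degrees

r = 13.1046, theta = 25.7829 degrees


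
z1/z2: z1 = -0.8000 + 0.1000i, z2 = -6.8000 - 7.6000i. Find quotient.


Conjugate of z2 = -6.8000 + 7.6000i
Numerator: (-0.8000 + 0.1000i)(-6.8000 + 7.6000i) = 4.6800 - 6.7600i
Denominator: (-6.8)^2 + (-7.6)^2 = 104
Result = (4.6800 - 6.7600i)/104

0.0450 - 0.0650i


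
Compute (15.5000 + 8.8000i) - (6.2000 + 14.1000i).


Real: 15.5 - 6.2 = 9.3
Imag: 8.8 - 14.1 = -5.3

9.3000 - 5.3000i


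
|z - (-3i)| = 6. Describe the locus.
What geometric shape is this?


|z - z0| = r is a circle with center z0 and radius r.
Center = (0, -3), radius = 6

Circle with center (0, -3) and radius 6


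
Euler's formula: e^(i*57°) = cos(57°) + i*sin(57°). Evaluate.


cos(57°) = 0.5446
sin(57°) = 0.8387

e^(i*57°) = 0.5446 + 0.8387i


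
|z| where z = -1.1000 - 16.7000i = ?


|z| = sqrt((-1.1)^2 + (-16.7)^2) = sqrt(1.21 + 278.89) = sqrt(280.1) = 16.7362

|z| = 16.7362


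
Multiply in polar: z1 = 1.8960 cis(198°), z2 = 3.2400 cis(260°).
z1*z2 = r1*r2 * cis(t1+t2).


r = 1.8960 * 3.2400 = 6.1430
theta = 198° + 260° = 458° = 98° (mod 360)

6.1430 cis(98°)


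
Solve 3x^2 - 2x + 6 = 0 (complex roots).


disc = (-2)^2 - 4*3*6 = 4 - 72 = -68
sqrt(|disc|) = sqrt(68) = 8.2462
Real part = 2/(2*3) = 0.3333
Imag part = 8.2462/(2*3) = 1.3744

0.3333 ± 1.3744i


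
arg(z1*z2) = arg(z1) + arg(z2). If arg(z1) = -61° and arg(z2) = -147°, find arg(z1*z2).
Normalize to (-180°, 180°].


arg(z1*z2) = -61° - 147° = -208°
Normalized to (-180°, 180°]: 152°

152°


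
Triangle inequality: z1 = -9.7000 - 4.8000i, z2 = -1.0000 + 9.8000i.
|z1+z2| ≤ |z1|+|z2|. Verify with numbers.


|z1| = sqrt((-9.7)^2 + (-4.8)^2) = sqrt(117.13) = 10.8227
|z2| = sqrt((-1)^2 + 9.8^2) = sqrt(97.04) = 9.8509
z1+z2 = -10.7000 + 5.0000i
|z1+z2| = sqrt(139.49) = 11.8106
|z1|+|z2| = 10.8227 + 9.8509 = 20.6736

|z1+z2| = 11.8106 ≤ |z1|+|z2| = 20.6736 (verified)


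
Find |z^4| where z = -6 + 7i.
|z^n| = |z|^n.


|z| = sqrt(36+49) = sqrt(85) = 9.2195
|z^4| = |z|^4 = (sqrt(85))^4 = 85^2 = 7225

|z^4| = 7225


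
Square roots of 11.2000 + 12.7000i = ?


|z| = sqrt(125.44+161.29) = 16.9331
sqrt((|z|+a)/2) = sqrt((16.9331+11.2)/2) = sqrt(14.0666) = 3.7505
sqrt((|z|-a)/2) = sqrt((16.9331-11.2)/2) = sqrt(2.8666) = 1.6931

±(3.7505 + 1.6931i) i.e. 3.7505 + 1.6931i and -3.7505 - 1.6931i


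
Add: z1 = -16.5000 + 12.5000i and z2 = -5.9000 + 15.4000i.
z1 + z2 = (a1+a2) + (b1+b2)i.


Real: -16.5 - 5.9 = -22.4
Imag: 12.5 + 15.4 = 27.9

-22.4000 + 27.9000i


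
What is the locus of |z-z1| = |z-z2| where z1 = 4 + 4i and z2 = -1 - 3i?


Equal distances means the locus is the perpendicular bisector of z1 and z2.
Midpoint = ((4+(-1))/2, (4+(-3))/2) = (1.5000, 0.5000)

Perpendicular bisector through (1.5000, 0.5000)


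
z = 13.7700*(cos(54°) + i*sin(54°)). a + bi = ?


a = 13.7700*cos(54°) = 13.7700*0.587785 = 8.0938
b = 13.7700*sin(54°) = 13.7700*0.80902 = 11.1402

8.0938 + 11.1402i


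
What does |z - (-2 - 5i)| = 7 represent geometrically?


|z - z0| = r is a circle with center z0 and radius r.
Center = (-2, -5), radius = 7

Circle with center (-2, -5) and radius 7


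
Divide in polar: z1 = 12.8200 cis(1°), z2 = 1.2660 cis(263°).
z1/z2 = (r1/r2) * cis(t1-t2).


r = 12.8200 / 1.2660 = 10.1264
theta = 1° - 263° = -262° = 98° (mod 360)

10.1264 cis(98°)


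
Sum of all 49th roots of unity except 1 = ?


With w = e^(2*pi*i/49), all 49 of the 49th roots of unity w^0 = 1, w, ..., w^(48) sum to 0: 1 + w + ... + w^(48) = (1 - w^49)/(1 - w) = 0 since w^49 = 1, w ≠ 1.
Removing the root 1: w + w^2 + ... + w^(48) = 0 - 1 = -1

Sum = -1


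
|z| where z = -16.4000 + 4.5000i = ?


|z| = sqrt((-16.4)^2 + 4.5^2) = sqrt(268.96 + 20.25) = sqrt(289.21) = 17.0062

|z| = 17.0062


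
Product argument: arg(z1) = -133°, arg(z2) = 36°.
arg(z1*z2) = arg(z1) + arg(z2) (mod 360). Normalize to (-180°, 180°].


arg(z1*z2) = -133° + 36° = -97°
Normalized to (-180°, 180°]: -97°

-97°


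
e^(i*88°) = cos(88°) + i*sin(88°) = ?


cos(88°) = 0.0349
sin(88°) = 0.9994

e^(i*88°) = 0.0349 + 0.9994i


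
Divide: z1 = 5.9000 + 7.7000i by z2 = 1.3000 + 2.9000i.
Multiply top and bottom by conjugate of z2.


Conjugate of z2 = 1.3000 - 2.9000i
Numerator: (5.9000 + 7.7000i)(1.3000 - 2.9000i) = 30.0000 - 7.1000i
Denominator: 1.3^2 + 2.9^2 = 10.1
Result = (30.0000 - 7.1000i)/10.1

2.9703 - 0.7030i


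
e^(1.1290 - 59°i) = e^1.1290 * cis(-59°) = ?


e^1.1290 = 3.09256
cos(-59°) = 0.51504
sin(-59°) = -0.85717
Real = 3.09256*0.51504 = 1.5928
Imag = 3.09256*(-0.85717) = -2.6508

1.5928 - 2.6508i


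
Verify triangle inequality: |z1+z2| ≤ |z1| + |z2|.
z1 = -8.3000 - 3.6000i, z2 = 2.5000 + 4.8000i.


|z1| = sqrt((-8.3)^2 + (-3.6)^2) = sqrt(81.85) = 9.0471
|z2| = sqrt(2.5^2 + 4.8^2) = sqrt(29.29) = 5.4120
z1+z2 = -5.8000 + 1.2000i
|z1+z2| = sqrt(35.08) = 5.9228
|z1|+|z2| = 9.0471 + 5.4120 = 14.4591

|z1+z2| = 5.9228 ≤ |z1|+|z2| = 14.4591 (verified)


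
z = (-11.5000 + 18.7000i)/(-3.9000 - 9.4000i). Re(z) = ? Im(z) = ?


Multiply by conjugate: (-11.5000 + 18.7000i)(-3.9000 + 9.4000i) / ((-3.9)^2 + (-9.4)^2)
Numerator real = -11.5*(-3.9) + 18.7*(-9.4) = -130.93
Numerator imag = 18.7*(-3.9) - (-11.5)*(-9.4) = -181.03
Denominator = 103.57
Re(z) = -130.93/103.57 = -1.2642
Im(z) = -181.03/103.57 = -1.7479

Re(z) = -1.2642, Im(z) = -1.7479


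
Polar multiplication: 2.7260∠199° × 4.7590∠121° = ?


r = 2.7260 * 4.7590 = 12.9730
theta = 199° + 121° = 320° = 320° (mod 360)

12.9730 cis(320°)


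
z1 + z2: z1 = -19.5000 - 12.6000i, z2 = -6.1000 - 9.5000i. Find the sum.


Real: -19.5 - 6.1 = -25.6
Imag: -12.6 - 9.5 = -22.1

-25.6000 - 22.1000i


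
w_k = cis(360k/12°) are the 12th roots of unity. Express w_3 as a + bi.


Angle = 360*3/12 = 90°
a = cos(90°) = 0
b = sin(90°) = 1.0000

0 + 1.0000i


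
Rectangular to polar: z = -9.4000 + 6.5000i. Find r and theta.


r = sqrt(88.36+42.25) = sqrt(130.61) = 11.4285
theta = atan2(6.5, -9.4) = 145.3366 degrees

r = 11.4285, theta = 145.3366 degrees


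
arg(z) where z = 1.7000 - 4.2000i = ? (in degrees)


Re = 1.7, Im = -4.2
arg = atan2(-4.2, 1.7) = -67.9638 degrees

arg(z) = -67.9638 degrees


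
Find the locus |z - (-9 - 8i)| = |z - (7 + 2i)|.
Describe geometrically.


Equal distances means the locus is the perpendicular bisector of z1 and z2.
Midpoint = ((-9+7)/2, (-8+2)/2) = (-1.0000, -3.0000)

Perpendicular bisector through (-1.0000, -3.0000)


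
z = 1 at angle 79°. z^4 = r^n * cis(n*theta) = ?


r^4 = 1^4 = 1
n*theta = 4*79° = 316° = 316° (mod 360)
a = 1*cos(316°) = 0.7193
b = 1*sin(316°) = -0.6947

1 cis(316°) = 0.7193 - 0.6947i


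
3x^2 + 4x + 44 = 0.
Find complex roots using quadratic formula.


disc = 4^2 - 4*3*44 = 16 - 528 = -512
sqrt(|disc|) = sqrt(512) = 22.6274
Real part = -4/(2*3) = -0.6667
Imag part = 22.6274/(2*3) = 3.7712

-0.6667 ± 3.7712i


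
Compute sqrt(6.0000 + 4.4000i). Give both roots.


|z| = sqrt(36+19.36) = 7.4404
sqrt((|z|+a)/2) = sqrt((7.4404+6)/2) = sqrt(6.7202) = 2.5923
sqrt((|z|-a)/2) = sqrt((7.4404-6)/2) = sqrt(0.7202) = 0.8487

±(2.5923 + 0.8487i) i.e. 2.5923 + 0.8487i and -2.5923 - 0.8487i


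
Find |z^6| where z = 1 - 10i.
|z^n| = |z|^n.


|z| = sqrt(1+100) = sqrt(101) = 10.0499
|z^6| = |z|^6 = (sqrt(101))^6 = 101^3 = 1030301

|z^6| = 1030301


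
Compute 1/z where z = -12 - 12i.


|z|^2 = 144+144 = 288
1/z = (-12 + 12i)/288

1/z = -0.0417 + 0.0417i


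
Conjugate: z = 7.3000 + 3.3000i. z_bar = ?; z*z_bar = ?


z_bar = 7.3000 - 3.3000i
z*z_bar = 7.3^2 + 3.3^2 = 53.29 + 10.89 = 64.18

z_bar = 7.3000 - 3.3000i, z*z_bar = 64.18


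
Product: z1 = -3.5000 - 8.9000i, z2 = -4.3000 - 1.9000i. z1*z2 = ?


Real = -3.5*(-4.3) - (-8.9)*(-1.9) = 15.05 - 16.91 = -1.86
Imag = -3.5*(-1.9) - (4.3)*(-8.9) = 6.65 + 38.27 = 44.92

-1.8600 + 44.9200i


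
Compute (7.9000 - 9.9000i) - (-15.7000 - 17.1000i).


Real: 7.9 + 15.7 = 23.6
Imag: -9.9 + 17.1 = 7.2

23.6000 + 7.2000i


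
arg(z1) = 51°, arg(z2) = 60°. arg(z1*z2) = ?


arg(z1*z2) = 51° + 60° = 111°
Normalized to (-180°, 180°]: 111°

111°


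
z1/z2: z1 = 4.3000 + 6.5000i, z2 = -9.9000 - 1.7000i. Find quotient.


Conjugate of z2 = -9.9000 + 1.7000i
Numerator: (4.3000 + 6.5000i)(-9.9000 + 1.7000i) = -53.6200 - 57.0400i
Denominator: (-9.9)^2 + (-1.7)^2 = 100.9
Result = (-53.6200 - 57.0400i)/100.9

-0.5314 - 0.5653i


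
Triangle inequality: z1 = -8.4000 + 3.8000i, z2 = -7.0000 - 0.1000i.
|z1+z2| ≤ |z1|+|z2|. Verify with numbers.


|z1| = sqrt((-8.4)^2 + 3.8^2) = sqrt(85) = 9.2195
|z2| = sqrt((-7)^2 + (-0.1)^2) = sqrt(49.01) = 7.0007
z1+z2 = -15.4000 + 3.7000i
|z1+z2| = sqrt(250.85) = 15.8382
|z1|+|z2| = 9.2195 + 7.0007 = 16.2202

|z1+z2| = 15.8382 ≤ |z1|+|z2| = 16.2202 (verified)


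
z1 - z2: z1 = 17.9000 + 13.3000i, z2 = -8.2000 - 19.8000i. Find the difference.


Real: 17.9 + 8.2 = 26.1
Imag: 13.3 + 19.8 = 33.1

26.1000 + 33.1000i


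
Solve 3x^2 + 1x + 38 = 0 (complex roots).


disc = 1^2 - 4*3*38 = 1 - 456 = -455
sqrt(|disc|) = sqrt(455) = 21.3307
Real part = -1/(2*3) = -0.1667
Imag part = 21.3307/(2*3) = 3.5551

-0.1667 ± 3.5551i


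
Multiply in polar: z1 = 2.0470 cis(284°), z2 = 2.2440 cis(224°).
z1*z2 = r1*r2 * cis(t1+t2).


r = 2.0470 * 2.2440 = 4.5935
theta = 284° + 224° = 508° = 148° (mod 360)

4.5935 cis(148°)


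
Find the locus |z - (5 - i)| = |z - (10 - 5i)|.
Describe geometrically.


Equal distances means the locus is the perpendicular bisector of z1 and z2.
Midpoint = ((5+10)/2, (-1+(-5))/2) = (7.5000, -3.0000)

Perpendicular bisector through (7.5000, -3.0000)


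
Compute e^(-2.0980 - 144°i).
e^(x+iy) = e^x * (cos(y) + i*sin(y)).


e^-2.0980 = 0.1227
cos(-144°) = -0.809
sin(-144°) = -0.5878
Real = 0.1227*(-0.809) = -0.0993
Imag = 0.1227*(-0.5878) = -0.0721

-0.0993 - 0.0721i


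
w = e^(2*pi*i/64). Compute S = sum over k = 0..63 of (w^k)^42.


The roots are w_k = w^k with w = e^(2*pi*i/64), and (w^k)^42 = (w^42)^k.
So S = 1 + u + u^2 + ... + u^(63) with u = w^42.
42 = 0*64 + 42, so 42 is not a multiple of 64: u = w^42 ≠ 1 (w is a primitive 64th root), while u^64 = (w^64)^42 = 1.
Geometric series: S = (1 - u^64)/(1 - u) = (1 - 1)/(1 - u) = 0

S = 0


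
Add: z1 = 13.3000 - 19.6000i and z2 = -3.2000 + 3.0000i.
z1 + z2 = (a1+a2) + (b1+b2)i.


Real: 13.3 - 3.2 = 10.1
Imag: -19.6 + 3 = -16.6

10.1000 - 16.6000i


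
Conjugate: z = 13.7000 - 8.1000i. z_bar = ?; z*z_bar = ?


z_bar = 13.7000 + 8.1000i
z*z_bar = 13.7^2 + (-8.1)^2 = 187.69 + 65.61 = 253.3

z_bar = 13.7000 + 8.1000i, z*z_bar = 253.3


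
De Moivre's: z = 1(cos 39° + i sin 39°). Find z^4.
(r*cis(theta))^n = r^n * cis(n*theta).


r^4 = 1^4 = 1
n*theta = 4*39° = 156° = 156° (mod 360)
a = 1*cos(156°) = -0.9135
b = 1*sin(156°) = 0.4067

1 cis(156°) = -0.9135 + 0.4067i


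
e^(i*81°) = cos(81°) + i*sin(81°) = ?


cos(81°) = 0.1564
sin(81°) = 0.9877

e^(i*81°) = 0.1564 + 0.9877i


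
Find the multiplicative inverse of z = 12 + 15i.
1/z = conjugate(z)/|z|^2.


|z|^2 = 144+225 = 369
1/z = (12 - 15i)/369

1/z = 0.0325 - 0.0407i


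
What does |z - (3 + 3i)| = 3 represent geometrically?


|z - z0| = r is a circle with center z0 and radius r.
Center = (3, 3), radius = 3

Circle with center (3, 3) and radius 3


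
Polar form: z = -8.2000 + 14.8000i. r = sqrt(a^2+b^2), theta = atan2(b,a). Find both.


r = sqrt(67.24+219.04) = sqrt(286.28) = 16.9198
theta = atan2(14.8, -8.2) = 118.9888 degrees

r = 16.9198, theta = 118.9888 degrees


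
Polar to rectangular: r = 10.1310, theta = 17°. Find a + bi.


a = 10.1310*cos(17°) = 10.1310*0.9563 = 9.6883
b = 10.1310*sin(17°) = 10.1310*0.29237 = 2.9620

9.6883 + 2.9620i


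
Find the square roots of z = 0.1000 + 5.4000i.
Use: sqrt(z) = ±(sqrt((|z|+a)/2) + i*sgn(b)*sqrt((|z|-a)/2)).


|z| = sqrt(0.01+29.16) = 5.4009
sqrt((|z|+a)/2) = sqrt((5.4009+0.1)/2) = sqrt(2.7505) = 1.6585
sqrt((|z|-a)/2) = sqrt((5.4009-0.1)/2) = sqrt(2.6505) = 1.6280

±(1.6585 + 1.6280i) i.e. 1.6585 + 1.6280i and -1.6585 - 1.6280i


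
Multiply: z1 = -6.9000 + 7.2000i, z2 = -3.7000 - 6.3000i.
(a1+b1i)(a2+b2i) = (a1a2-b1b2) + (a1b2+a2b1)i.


Real = -6.9*(-3.7) - 7.2*(-6.3) = 25.53 - (-45.36) = 70.89
Imag = -6.9*(-6.3) - (3.7)*7.2 = 43.47 - (26.64) = 16.83

70.8900 + 16.8300i


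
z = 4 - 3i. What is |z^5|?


|z| = sqrt(16+9) = sqrt(25) = 5
|z^5| = |z|^5 = 5^5 = 3125

|z^5| = 3125


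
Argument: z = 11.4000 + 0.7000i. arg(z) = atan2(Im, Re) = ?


Re = 11.4, Im = 0.7
arg = atan2(0.7, 11.4) = 3.5138 degrees

arg(z) = 3.5138 degrees


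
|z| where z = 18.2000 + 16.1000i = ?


|z| = sqrt(18.2^2 + 16.1^2) = sqrt(331.24 + 259.21) = sqrt(590.45) = 24.2992

|z| = 24.2992


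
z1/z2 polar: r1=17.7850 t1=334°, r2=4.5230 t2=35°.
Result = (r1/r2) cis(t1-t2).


r = 17.7850 / 4.5230 = 3.9321
theta = 334° - 35° = 299° = 299° (mod 360)

3.9321 cis(299°)


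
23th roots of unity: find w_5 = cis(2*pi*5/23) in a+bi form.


Angle = 360*5/23 = 78.2609°
a = cos(78.2609°) = 0.2035
b = sin(78.2609°) = 0.9791

0.2035 + 0.9791i


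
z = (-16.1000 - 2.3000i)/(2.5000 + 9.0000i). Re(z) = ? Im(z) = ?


Multiply by conjugate: (-16.1000 - 2.3000i)(2.5000 - 9.0000i) / (2.5^2 + 9^2)
Numerator real = -16.1*2.5 - (2.3)*9 = -60.95
Numerator imag = -2.3*2.5 - (-16.1)*9 = 139.15
Denominator = 87.25
Re(z) = -60.95/87.25 = -0.6986
Im(z) = 139.15/87.25 = 1.5948

Re(z) = -0.6986, Im(z) = 1.5948


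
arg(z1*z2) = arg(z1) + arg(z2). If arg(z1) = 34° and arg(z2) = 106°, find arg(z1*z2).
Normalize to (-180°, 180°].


arg(z1*z2) = 34° + 106° = 140°
Normalized to (-180°, 180°]: 140°

140°


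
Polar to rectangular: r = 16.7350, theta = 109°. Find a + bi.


a = 16.7350*cos(109°) = 16.7350*(-0.32557) = -5.4484
b = 16.7350*sin(109°) = 16.7350*0.94552 = 15.8233

-5.4484 + 15.8233i


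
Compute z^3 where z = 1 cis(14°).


r^3 = 1^3 = 1
n*theta = 3*14° = 42° = 42° (mod 360)
a = 1*cos(42°) = 0.7431
b = 1*sin(42°) = 0.6691

1 cis(42°) = 0.7431 + 0.6691i


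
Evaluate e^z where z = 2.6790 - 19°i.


e^2.6790 = 14.5705
cos(-19°) = 0.94552
sin(-19°) = -0.32557
Real = 14.5705*0.94552 = 13.7767
Imag = 14.5705*(-0.32557) = -4.7437

13.7767 - 4.7437i


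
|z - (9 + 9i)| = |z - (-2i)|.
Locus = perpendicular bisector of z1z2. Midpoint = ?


Equal distances means the locus is the perpendicular bisector of z1 and z2.
Midpoint = ((9+0)/2, (9+(-2))/2) = (4.5000, 3.5000)

Perpendicular bisector through (4.5000, 3.5000)


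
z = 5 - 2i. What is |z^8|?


|z| = sqrt(25+4) = sqrt(29) = 5.3852
|z^8| = |z|^8 = (sqrt(29))^8 = 29^4 = 707281

|z^8| = 707281


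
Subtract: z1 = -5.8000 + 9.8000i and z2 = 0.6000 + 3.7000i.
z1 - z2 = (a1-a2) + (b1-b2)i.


Real: -5.8 - 0.6 = -6.4
Imag: 9.8 - 3.7 = 6.1

-6.4000 + 6.1000i


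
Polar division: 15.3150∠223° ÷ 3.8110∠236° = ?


r = 15.3150 / 3.8110 = 4.0186
theta = 223° - 236° = -13° = 347° (mod 360)

4.0186 cis(347°)


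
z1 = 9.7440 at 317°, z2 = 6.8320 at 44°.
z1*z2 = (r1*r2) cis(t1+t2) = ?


r = 9.7440 * 6.8320 = 66.5710
theta = 317° + 44° = 361° = 1° (mod 360)

66.5710 cis(1°)


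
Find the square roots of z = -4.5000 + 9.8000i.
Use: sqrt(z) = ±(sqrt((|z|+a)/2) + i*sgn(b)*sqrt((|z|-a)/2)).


|z| = sqrt(20.25+96.04) = 10.7838
sqrt((|z|+a)/2) = sqrt((10.7838+(-4.5))/2) = sqrt(3.1419) = 1.7725
sqrt((|z|-a)/2) = sqrt((10.7838-(-4.5))/2) = sqrt(7.6419) = 2.7644

±(1.7725 + 2.7644i) i.e. 1.7725 + 2.7644i and -1.7725 - 2.7644i


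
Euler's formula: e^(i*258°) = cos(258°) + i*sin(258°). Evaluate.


cos(258°) = -0.2079
sin(258°) = -0.9781

e^(i*258°) = -0.2079 - 0.9781i


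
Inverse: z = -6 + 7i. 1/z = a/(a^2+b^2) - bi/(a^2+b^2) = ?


|z|^2 = 36+49 = 85
1/z = (-6 - 7i)/85

1/z = -0.0706 - 0.0824i


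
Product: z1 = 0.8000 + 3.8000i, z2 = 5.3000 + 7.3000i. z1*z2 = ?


Real = 0.8*5.3 - 3.8*7.3 = 4.24 - 27.74 = -23.5
Imag = 0.8*7.3 + 5.3*3.8 = 5.84 + 20.14 = 25.98

-23.5000 + 25.9800i


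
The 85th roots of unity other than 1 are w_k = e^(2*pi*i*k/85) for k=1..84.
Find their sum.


With w = e^(2*pi*i/85), all 85 of the 85th roots of unity w^0 = 1, w, ..., w^(84) sum to 0: 1 + w + ... + w^(84) = (1 - w^85)/(1 - w) = 0 since w^85 = 1, w ≠ 1.
Removing the root 1: w + w^2 + ... + w^(84) = 0 - 1 = -1

Sum = -1


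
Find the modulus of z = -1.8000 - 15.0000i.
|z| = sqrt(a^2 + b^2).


|z| = sqrt((-1.8)^2 + (-15)^2) = sqrt(3.24 + 225) = sqrt(228.24) = 15.1076

|z| = 15.1076


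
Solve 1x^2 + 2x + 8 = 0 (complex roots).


disc = 2^2 - 4*1*8 = 4 - 32 = -28
sqrt(|disc|) = sqrt(28) = 5.2915
Real part = -2/(2*1) = -1.0000
Imag part = 5.2915/(2*1) = 2.6458

-1.0000 ± 2.6458i


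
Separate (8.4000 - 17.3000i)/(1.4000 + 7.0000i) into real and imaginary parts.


Multiply by conjugate: (8.4000 - 17.3000i)(1.4000 - 7.0000i) / (1.4^2 + 7^2)
Numerator real = 8.4*1.4 - (17.3)*7 = -109.34
Numerator imag = -17.3*1.4 - 8.4*7 = -83.02
Denominator = 50.96
Re(z) = -109.34/50.96 = -2.1456
Im(z) = -83.02/50.96 = -1.6291

Re(z) = -2.1456, Im(z) = -1.6291


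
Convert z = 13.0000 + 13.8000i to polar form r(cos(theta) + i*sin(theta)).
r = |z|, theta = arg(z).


r = sqrt(169+190.44) = sqrt(359.44) = 18.9589
theta = atan2(13.8, 13) = 46.7098 degrees

r = 18.9589, theta = 46.7098 degrees


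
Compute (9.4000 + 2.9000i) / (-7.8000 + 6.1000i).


Conjugate of z2 = -7.8000 - 6.1000i
Numerator: (9.4000 + 2.9000i)(-7.8000 - 6.1000i) = -55.6300 - 79.9600i
Denominator: (-7.8)^2 + 6.1^2 = 98.05
Result = (-55.6300 - 79.9600i)/98.05

-0.5674 - 0.8155i


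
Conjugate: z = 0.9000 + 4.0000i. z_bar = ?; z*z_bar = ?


z_bar = 0.9000 - 4.0000i
z*z_bar = 0.9^2 + 4^2 = 0.81 + 16 = 16.81

z_bar = 0.9000 - 4.0000i, z*z_bar = 16.81


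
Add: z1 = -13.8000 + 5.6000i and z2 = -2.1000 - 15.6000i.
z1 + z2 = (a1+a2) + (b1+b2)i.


Real: -13.8 - 2.1 = -15.9
Imag: 5.6 - 15.6 = -10

-15.9000 - 10.0000i


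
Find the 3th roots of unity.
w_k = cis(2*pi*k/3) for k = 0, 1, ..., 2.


The 3th roots of unity are cis(360k/3°) for k=0..2
Angle step = 360/3 = 120°
Primitive root: cis(120°)
Primitive root = -0.5000 + 0.8660i

3 roots at angles: 0°, 120°, 240°


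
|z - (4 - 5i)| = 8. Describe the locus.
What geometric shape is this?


|z - z0| = r is a circle with center z0 and radius r.
Center = (4, -5), radius = 8

Circle with center (4, -5) and radius 8


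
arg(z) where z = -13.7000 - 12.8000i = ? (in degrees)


Re = -13.7, Im = -12.8
arg = atan2(-12.8, -13.7) = -136.9451 degrees

arg(z) = -136.9451 degrees


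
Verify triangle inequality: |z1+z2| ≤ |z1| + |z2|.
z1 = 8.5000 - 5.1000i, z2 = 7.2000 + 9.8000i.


|z1| = sqrt(8.5^2 + (-5.1)^2) = sqrt(98.26) = 9.9126
|z2| = sqrt(7.2^2 + 9.8^2) = sqrt(147.88) = 12.1606
z1+z2 = 15.7000 + 4.7000i
|z1+z2| = sqrt(268.58) = 16.3884
|z1|+|z2| = 9.9126 + 12.1606 = 22.0732

|z1+z2| = 16.3884 ≤ |z1|+|z2| = 22.0732 (verified)


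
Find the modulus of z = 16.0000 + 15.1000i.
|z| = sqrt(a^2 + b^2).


|z| = sqrt(16^2 + 15.1^2) = sqrt(256 + 228.01) = sqrt(484.01) = 22.0002

|z| = 22.0002


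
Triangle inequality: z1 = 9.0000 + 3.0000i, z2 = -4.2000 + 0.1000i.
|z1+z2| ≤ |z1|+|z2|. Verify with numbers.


|z1| = sqrt(9^2 + 3^2) = sqrt(90) = 9.4868
|z2| = sqrt((-4.2)^2 + 0.1^2) = sqrt(17.65) = 4.2012
z1+z2 = 4.8000 + 3.1000i
|z1+z2| = sqrt(32.65) = 5.7140
|z1|+|z2| = 9.4868 + 4.2012 = 13.6880

|z1+z2| = 5.7140 ≤ |z1|+|z2| = 13.6880 (verified)


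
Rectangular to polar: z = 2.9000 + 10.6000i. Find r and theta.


r = sqrt(8.41+112.36) = sqrt(120.77) = 10.9895
theta = atan2(10.6, 2.9) = 74.6992 degrees

r = 10.9895, theta = 74.6992 degrees


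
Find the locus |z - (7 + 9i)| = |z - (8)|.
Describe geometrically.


Equal distances means the locus is the perpendicular bisector of z1 and z2.
Midpoint = ((7+8)/2, (9+0)/2) = (7.5000, 4.5000)

Perpendicular bisector through (7.5000, 4.5000)


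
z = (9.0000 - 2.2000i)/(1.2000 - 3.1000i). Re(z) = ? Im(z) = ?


Multiply by conjugate: (9.0000 - 2.2000i)(1.2000 + 3.1000i) / (1.2^2 + (-3.1)^2)
Numerator real = 9*1.2 - (2.2)*(-3.1) = 17.62
Numerator imag = -2.2*1.2 - 9*(-3.1) = 25.26
Denominator = 11.05
Re(z) = 17.62/11.05 = 1.5946
Im(z) = 25.26/11.05 = 2.2860

Re(z) = 1.5946, Im(z) = 2.2860


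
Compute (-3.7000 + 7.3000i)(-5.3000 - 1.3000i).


Real = -3.7*(-5.3) - 7.3*(-1.3) = 19.61 - (-9.49) = 29.1
Imag = -3.7*(-1.3) - (5.3)*7.3 = 4.81 - (38.69) = -33.88

29.1000 - 33.8800i


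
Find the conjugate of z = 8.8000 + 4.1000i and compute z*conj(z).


z_bar = 8.8000 - 4.1000i
z*z_bar = 8.8^2 + 4.1^2 = 77.44 + 16.81 = 94.25

z_bar = 8.8000 - 4.1000i, z*z_bar = 94.25


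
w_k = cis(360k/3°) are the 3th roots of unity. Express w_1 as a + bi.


Angle = 360*1/3 = 120°
a = cos(120°) = -0.5000
b = sin(120°) = 0.8660

-0.5000 + 0.8660i


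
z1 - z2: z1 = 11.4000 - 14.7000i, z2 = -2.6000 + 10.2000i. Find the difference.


Real: 11.4 + 2.6 = 14
Imag: -14.7 - 10.2 = -24.9

14.0000 - 24.9000i


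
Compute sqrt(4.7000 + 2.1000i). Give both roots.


|z| = sqrt(22.09+4.41) = 5.1478
sqrt((|z|+a)/2) = sqrt((5.1478+4.7)/2) = sqrt(4.9239) = 2.2190
sqrt((|z|-a)/2) = sqrt((5.1478-4.7)/2) = sqrt(0.2239) = 0.4732

±(2.2190 + 0.4732i) i.e. 2.2190 + 0.4732i and -2.2190 - 0.4732i


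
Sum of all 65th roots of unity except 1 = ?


With w = e^(2*pi*i/65), all 65 of the 65th roots of unity w^0 = 1, w, ..., w^(64) sum to 0: 1 + w + ... + w^(64) = (1 - w^65)/(1 - w) = 0 since w^65 = 1, w ≠ 1.
Removing the root 1: w + w^2 + ... + w^(64) = 0 - 1 = -1

Sum = -1


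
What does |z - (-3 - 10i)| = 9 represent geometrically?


|z - z0| = r is a circle with center z0 and radius r.
Center = (-3, -10), radius = 9

Circle with center (-3, -10) and radius 9


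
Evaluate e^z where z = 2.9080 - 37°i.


e^2.9080 = 18.3201
cos(-37°) = 0.798636
sin(-37°) = -0.601815
Real = 18.3201*0.798636 = 14.6311
Imag = 18.3201*(-0.601815) = -11.0253

14.6311 - 11.0253i


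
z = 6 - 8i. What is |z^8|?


|z| = sqrt(36+64) = sqrt(100) = 10
|z^8| = |z|^8 = 10^8 = 100000000

|z^8| = 100000000


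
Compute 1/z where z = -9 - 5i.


|z|^2 = 81+25 = 106
1/z = (-9 + 5i)/106

1/z = -0.0849 + 0.0472i


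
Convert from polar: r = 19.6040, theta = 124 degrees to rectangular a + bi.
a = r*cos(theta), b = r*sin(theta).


a = 19.6040*cos(124°) = 19.6040*(-0.55919) = -10.9624
b = 19.6040*sin(124°) = 19.6040*0.82904 = 16.2525

-10.9624 + 16.2525i


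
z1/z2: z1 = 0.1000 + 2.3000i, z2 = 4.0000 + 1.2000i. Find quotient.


Conjugate of z2 = 4.0000 - 1.2000i
Numerator: (0.1000 + 2.3000i)(4.0000 - 1.2000i) = 3.1600 + 9.0800i
Denominator: 4^2 + 1.2^2 = 17.44
Result = (3.1600 + 9.0800i)/17.44

0.1812 + 0.5206i


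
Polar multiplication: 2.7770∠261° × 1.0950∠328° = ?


r = 2.7770 * 1.0950 = 3.0408
theta = 261° + 328° = 589° = 229° (mod 360)

3.0408 cis(229°)


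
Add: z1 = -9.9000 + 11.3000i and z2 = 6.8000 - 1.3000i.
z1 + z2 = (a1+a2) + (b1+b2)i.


Real: -9.9 + 6.8 = -3.1
Imag: 11.3 - 1.3 = 10

-3.1000 + 10.0000i


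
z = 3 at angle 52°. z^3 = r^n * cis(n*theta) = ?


r^3 = 3^3 = 27
n*theta = 3*52° = 156° = 156° (mod 360)
a = 27*cos(156°) = -24.6657
b = 27*sin(156°) = 10.9819

27 cis(156°) = -24.6657 + 10.9819i


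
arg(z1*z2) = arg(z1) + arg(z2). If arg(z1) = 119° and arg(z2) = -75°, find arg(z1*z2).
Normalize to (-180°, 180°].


arg(z1*z2) = 119° - 75° = 44°
Normalized to (-180°, 180°]: 44°

44°


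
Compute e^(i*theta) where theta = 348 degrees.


cos(348°) = 0.9781
sin(348°) = -0.2079

e^(i*348°) = 0.9781 - 0.2079i


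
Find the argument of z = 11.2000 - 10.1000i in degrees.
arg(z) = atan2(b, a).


Re = 11.2, Im = -10.1
arg = atan2(-10.1, 11.2) = -42.0437 degrees

arg(z) = -42.0437 degrees


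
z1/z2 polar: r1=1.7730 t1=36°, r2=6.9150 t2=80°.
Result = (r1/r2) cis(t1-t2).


r = 1.7730 / 6.9150 = 0.2564
theta = 36° - 80° = -44° = 316° (mod 360)

0.2564 cis(316°)


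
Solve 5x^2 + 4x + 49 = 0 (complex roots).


disc = 4^2 - 4*5*49 = 16 - 980 = -964
sqrt(|disc|) = sqrt(964) = 31.0483
Real part = -4/(2*5) = -0.4000
Imag part = 31.0483/(2*5) = 3.1048

-0.4000 ± 3.1048i


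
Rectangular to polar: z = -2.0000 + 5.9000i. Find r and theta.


r = sqrt(4+34.81) = sqrt(38.81) = 6.2298
theta = atan2(5.9, -2) = 108.7258 degrees

r = 6.2298, theta = 108.7258 degrees


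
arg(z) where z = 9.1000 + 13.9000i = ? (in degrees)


Re = 9.1, Im = 13.9
arg = atan2(13.9, 9.1) = 56.7882 degrees

arg(z) = 56.7882 degrees


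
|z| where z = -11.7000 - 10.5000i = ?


|z| = sqrt((-11.7)^2 + (-10.5)^2) = sqrt(136.89 + 110.25) = sqrt(247.14) = 15.7207

|z| = 15.7207


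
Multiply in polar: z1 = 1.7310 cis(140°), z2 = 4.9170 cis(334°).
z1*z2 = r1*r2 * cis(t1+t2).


r = 1.7310 * 4.9170 = 8.5113
theta = 140° + 334° = 474° = 114° (mod 360)

8.5113 cis(114°)


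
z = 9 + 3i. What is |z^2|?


|z| = sqrt(81+9) = sqrt(90) = 9.4868
|z^2| = |z|^2 = (sqrt(90))^2 = 90

|z^2| = 90


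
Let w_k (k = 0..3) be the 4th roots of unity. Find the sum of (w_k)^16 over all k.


The roots are w_k = w^k with w = e^(2*pi*i/4), and (w^k)^16 = (w^16)^k.
So S = 1 + u + u^2 + ... + u^(3) with u = w^16.
16 = 4*4 + 0, so 16 is a multiple of 4 and u = (w^4)^4 = 1.
Every one of the 4 terms equals 1: S = 4

S = 4


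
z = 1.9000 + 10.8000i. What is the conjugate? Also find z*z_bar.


z_bar = 1.9000 - 10.8000i
z*z_bar = 1.9^2 + 10.8^2 = 3.61 + 116.64 = 120.25

z_bar = 1.9000 - 10.8000i, z*z_bar = 120.25


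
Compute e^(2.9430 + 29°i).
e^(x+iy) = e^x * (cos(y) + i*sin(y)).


e^2.9430 = 18.9727
cos(29°) = 0.87462
sin(29°) = 0.4848096
Real = 18.9727*0.87462 = 16.5939
Imag = 18.9727*0.4848096 = 9.1981

16.5939 + 9.1981i


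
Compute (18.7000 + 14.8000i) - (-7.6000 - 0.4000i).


Real: 18.7 + 7.6 = 26.3
Imag: 14.8 + 0.4 = 15.2

26.3000 + 15.2000i


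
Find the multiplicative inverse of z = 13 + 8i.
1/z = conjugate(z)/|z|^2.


|z|^2 = 169+64 = 233
1/z = (13 - 8i)/233

1/z = 0.0558 - 0.0343i


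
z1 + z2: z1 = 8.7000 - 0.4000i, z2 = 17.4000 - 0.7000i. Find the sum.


Real: 8.7 + 17.4 = 26.1
Imag: -0.4 - 0.7 = -1.1

26.1000 - 1.1000i


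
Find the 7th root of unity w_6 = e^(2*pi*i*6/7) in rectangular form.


Angle = 360*6/7 = 308.5714°
a = cos(308.5714°) = 0.6235
b = sin(308.5714°) = -0.7818

0.6235 - 0.7818i


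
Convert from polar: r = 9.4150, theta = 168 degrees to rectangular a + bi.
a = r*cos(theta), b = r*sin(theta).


a = 9.4150*cos(168°) = 9.4150*(-0.97815) = -9.2093
b = 9.4150*sin(168°) = 9.4150*0.20791 = 1.9575

-9.2093 + 1.9575i


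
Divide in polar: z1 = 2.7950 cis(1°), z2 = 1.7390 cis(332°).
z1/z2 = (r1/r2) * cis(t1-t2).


r = 2.7950 / 1.7390 = 1.6072
theta = 1° - 332° = -331° = 29° (mod 360)

1.6072 cis(29°)


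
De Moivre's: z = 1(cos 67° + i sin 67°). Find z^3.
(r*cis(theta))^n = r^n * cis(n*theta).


r^3 = 1^3 = 1
n*theta = 3*67° = 201° = 201° (mod 360)
a = 1*cos(201°) = -0.9336
b = 1*sin(201°) = -0.3584

1 cis(201°) = -0.9336 - 0.3584i


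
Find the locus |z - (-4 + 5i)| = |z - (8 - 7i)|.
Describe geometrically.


Equal distances means the locus is the perpendicular bisector of z1 and z2.
Midpoint = ((-4+8)/2, (5+(-7))/2) = (2.0000, -1.0000)

Perpendicular bisector through (2.0000, -1.0000)


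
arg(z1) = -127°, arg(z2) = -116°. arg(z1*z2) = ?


arg(z1*z2) = -127° - 116° = -243°
Normalized to (-180°, 180°]: 117°

117°


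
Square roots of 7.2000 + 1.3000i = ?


|z| = sqrt(51.84+1.69) = 7.3164
sqrt((|z|+a)/2) = sqrt((7.3164+7.2)/2) = sqrt(7.2582) = 2.6941
sqrt((|z|-a)/2) = sqrt((7.3164-7.2)/2) = sqrt(0.0582) = 0.2413

±(2.6941 + 0.2413i) i.e. 2.6941 + 0.2413i and -2.6941 - 0.2413i


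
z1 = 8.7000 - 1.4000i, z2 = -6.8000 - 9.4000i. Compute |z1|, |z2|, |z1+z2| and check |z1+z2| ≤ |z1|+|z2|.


|z1| = sqrt(8.7^2 + (-1.4)^2) = sqrt(77.65) = 8.8119
|z2| = sqrt((-6.8)^2 + (-9.4)^2) = sqrt(134.6) = 11.6017
z1+z2 = 1.9000 - 10.8000i
|z1+z2| = sqrt(120.25) = 10.9659
|z1|+|z2| = 8.8119 + 11.6017 = 20.4136

|z1+z2| = 10.9659 ≤ |z1|+|z2| = 20.4136 (verified)


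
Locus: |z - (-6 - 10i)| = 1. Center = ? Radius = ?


|z - z0| = r is a circle with center z0 and radius r.
Center = (-6, -10), radius = 1

Circle with center (-6, -10) and radius 1


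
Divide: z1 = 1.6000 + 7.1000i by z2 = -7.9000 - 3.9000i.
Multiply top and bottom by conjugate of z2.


Conjugate of z2 = -7.9000 + 3.9000i
Numerator: (1.6000 + 7.1000i)(-7.9000 + 3.9000i) = -40.3300 - 49.8500i
Denominator: (-7.9)^2 + (-3.9)^2 = 77.62
Result = (-40.3300 - 49.8500i)/77.62

-0.5196 - 0.6422i


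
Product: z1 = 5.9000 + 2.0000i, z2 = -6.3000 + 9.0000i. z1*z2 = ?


Real = 5.9*(-6.3) - 2*9 = -37.17 - 18 = -55.17
Imag = 5.9*9 - (6.3)*2 = 53.1 - (12.6) = 40.5

-55.1700 + 40.5000i


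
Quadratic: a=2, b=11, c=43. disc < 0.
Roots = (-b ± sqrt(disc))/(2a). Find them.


disc = 11^2 - 4*2*43 = 121 - 344 = -223
sqrt(|disc|) = sqrt(223) = 14.9332
Real part = -11/(2*2) = -2.7500
Imag part = 14.9332/(2*2) = 3.7333

-2.7500 ± 3.7333i


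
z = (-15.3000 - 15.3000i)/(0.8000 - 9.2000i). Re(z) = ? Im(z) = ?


Multiply by conjugate: (-15.3000 - 15.3000i)(0.8000 + 9.2000i) / (0.8^2 + (-9.2)^2)
Numerator real = -15.3*0.8 - (15.3)*(-9.2) = 128.52
Numerator imag = -15.3*0.8 - (-15.3)*(-9.2) = -153
Denominator = 85.28
Re(z) = 128.52/85.28 = 1.5070
Im(z) = -153/85.28 = -1.7941

Re(z) = 1.5070, Im(z) = -1.7941


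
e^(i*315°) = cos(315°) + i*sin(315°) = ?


cos(315°) = 0.7071
sin(315°) = -0.7071

e^(i*315°) = 0.7071 - 0.7071i


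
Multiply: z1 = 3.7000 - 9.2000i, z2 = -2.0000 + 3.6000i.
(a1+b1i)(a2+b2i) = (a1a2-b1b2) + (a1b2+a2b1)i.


Real = 3.7*(-2) - (-9.2)*3.6 = -7.4 - (-33.12) = 25.72
Imag = 3.7*3.6 - (2)*(-9.2) = 13.32 + 18.4 = 31.72

25.7200 + 31.7200i


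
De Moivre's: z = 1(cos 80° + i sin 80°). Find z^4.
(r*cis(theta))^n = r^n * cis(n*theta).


r^4 = 1^4 = 1
n*theta = 4*80° = 320° = 320° (mod 360)
a = 1*cos(320°) = 0.7660
b = 1*sin(320°) = -0.6428

1 cis(320°) = 0.7660 - 0.6428i


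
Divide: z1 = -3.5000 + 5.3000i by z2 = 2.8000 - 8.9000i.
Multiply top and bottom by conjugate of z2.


Conjugate of z2 = 2.8000 + 8.9000i
Numerator: (-3.5000 + 5.3000i)(2.8000 + 8.9000i) = -56.9700 - 16.3100i
Denominator: 2.8^2 + (-8.9)^2 = 87.05
Result = (-56.9700 - 16.3100i)/87.05

-0.6545 - 0.1874i


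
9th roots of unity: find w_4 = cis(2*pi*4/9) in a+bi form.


Angle = 360*4/9 = 160°
a = cos(160°) = -0.9397
b = sin(160°) = 0.3420

-0.9397 + 0.3420i


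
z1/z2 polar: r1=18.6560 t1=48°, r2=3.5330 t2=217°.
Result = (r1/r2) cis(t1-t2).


r = 18.6560 / 3.5330 = 5.2805
theta = 48° - 217° = -169° = 191° (mod 360)

5.2805 cis(191°)


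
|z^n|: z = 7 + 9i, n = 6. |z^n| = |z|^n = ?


|z| = sqrt(49+81) = sqrt(130) = 11.4018
|z^6| = |z|^6 = (sqrt(130))^6 = 130^3 = 2197000

|z^6| = 2197000


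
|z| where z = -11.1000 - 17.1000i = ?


|z| = sqrt((-11.1)^2 + (-17.1)^2) = sqrt(123.21 + 292.41) = sqrt(415.62) = 20.3868

|z| = 20.3868


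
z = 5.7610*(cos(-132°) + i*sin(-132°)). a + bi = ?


a = 5.7610*cos(-132°) = 5.7610*(-0.66913) = -3.8549
b = 5.7610*sin(-132°) = 5.7610*(-0.743145) = -4.2813

-3.8549 - 4.2813i


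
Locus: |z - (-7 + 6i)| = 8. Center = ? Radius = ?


|z - z0| = r is a circle with center z0 and radius r.
Center = (-7, 6), radius = 8

Circle with center (-7, 6) and radius 8


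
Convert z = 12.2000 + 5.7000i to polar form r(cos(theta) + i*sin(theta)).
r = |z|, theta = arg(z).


r = sqrt(148.84+32.49) = sqrt(181.33) = 13.4659
theta = atan2(5.7, 12.2) = 25.0426 degrees

r = 13.4659, theta = 25.0426 degrees


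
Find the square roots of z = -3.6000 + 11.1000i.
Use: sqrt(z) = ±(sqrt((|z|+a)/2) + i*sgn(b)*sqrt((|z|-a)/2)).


|z| = sqrt(12.96+123.21) = 11.6692
sqrt((|z|+a)/2) = sqrt((11.6692+(-3.6))/2) = sqrt(4.0346) = 2.0086
sqrt((|z|-a)/2) = sqrt((11.6692-(-3.6))/2) = sqrt(7.6346) = 2.7631

±(2.0086 + 2.7631i) i.e. 2.0086 + 2.7631i and -2.0086 - 2.7631i


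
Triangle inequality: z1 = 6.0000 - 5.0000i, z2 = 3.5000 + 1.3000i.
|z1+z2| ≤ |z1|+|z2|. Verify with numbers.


|z1| = sqrt(6^2 + (-5)^2) = sqrt(61) = 7.8102
|z2| = sqrt(3.5^2 + 1.3^2) = sqrt(13.94) = 3.7336
z1+z2 = 9.5000 - 3.7000i
|z1+z2| = sqrt(103.94) = 10.1951
|z1|+|z2| = 7.8102 + 3.7336 = 11.5438

|z1+z2| = 10.1951 ≤ |z1|+|z2| = 11.5438 (verified)


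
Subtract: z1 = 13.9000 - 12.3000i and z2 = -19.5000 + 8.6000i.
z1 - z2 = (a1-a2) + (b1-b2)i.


Real: 13.9 + 19.5 = 33.4
Imag: -12.3 - 8.6 = -20.9

33.4000 - 20.9000i


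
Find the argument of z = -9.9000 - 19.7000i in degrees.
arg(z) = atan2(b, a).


Re = -9.9, Im = -19.7
arg = atan2(-19.7, -9.9) = -116.6813 degrees

arg(z) = -116.6813 degrees


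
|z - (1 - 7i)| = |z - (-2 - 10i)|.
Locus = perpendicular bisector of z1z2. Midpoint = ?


Equal distances means the locus is the perpendicular bisector of z1 and z2.
Midpoint = ((1+(-2))/2, (-7+(-10))/2) = (-0.5000, -8.5000)

Perpendicular bisector through (-0.5000, -8.5000)


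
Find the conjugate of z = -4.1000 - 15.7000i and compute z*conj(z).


z_bar = -4.1000 + 15.7000i
z*z_bar = (-4.1)^2 + (-15.7)^2 = 16.81 + 246.49 = 263.3

z_bar = -4.1000 + 15.7000i, z*z_bar = 263.3


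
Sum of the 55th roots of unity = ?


The sum of all 55th roots of unity is 0.
Geometric series: (1 - w^55)/(1 - w) = (1-1)/(1-w) = 0 since w^55 = 1, w ≠ 1.
Alternatively: coefficient of z^54 in z^55 - 1 is 0.

0


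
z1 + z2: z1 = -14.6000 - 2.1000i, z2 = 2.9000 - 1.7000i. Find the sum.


Real: -14.6 + 2.9 = -11.7
Imag: -2.1 - 1.7 = -3.8

-11.7000 - 3.8000i


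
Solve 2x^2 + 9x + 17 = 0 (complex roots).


disc = 9^2 - 4*2*17 = 81 - 136 = -55
sqrt(|disc|) = sqrt(55) = 7.4162
Real part = -9/(2*2) = -2.2500
Imag part = 7.4162/(2*2) = 1.8540

-2.2500 ± 1.8540i


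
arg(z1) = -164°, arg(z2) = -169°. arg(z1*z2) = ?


arg(z1*z2) = -164° - 169° = -333°
Normalized to (-180°, 180°]: 27°

27°


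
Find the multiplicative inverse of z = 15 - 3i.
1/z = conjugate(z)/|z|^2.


|z|^2 = 225+9 = 234
1/z = (15 + 3i)/234

1/z = 0.0641 + 0.0128i


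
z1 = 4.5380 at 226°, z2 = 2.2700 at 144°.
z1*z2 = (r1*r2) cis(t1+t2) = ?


r = 4.5380 * 2.2700 = 10.3013
theta = 226° + 144° = 370° = 10° (mod 360)

10.3013 cis(10°)


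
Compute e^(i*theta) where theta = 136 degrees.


cos(136°) = -0.7193
sin(136°) = 0.6947

e^(i*136°) = -0.7193 + 0.6947i


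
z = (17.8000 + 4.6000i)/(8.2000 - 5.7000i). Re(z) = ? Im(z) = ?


Multiply by conjugate: (17.8000 + 4.6000i)(8.2000 + 5.7000i) / (8.2^2 + (-5.7)^2)
Numerator real = 17.8*8.2 + 4.6*(-5.7) = 119.74
Numerator imag = 4.6*8.2 - 17.8*(-5.7) = 139.18
Denominator = 99.73
Re(z) = 119.74/99.73 = 1.2006
Im(z) = 139.18/99.73 = 1.3956

Re(z) = 1.2006, Im(z) = 1.3956


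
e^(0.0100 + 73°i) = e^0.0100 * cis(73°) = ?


e^0.0100 = 1.01005
cos(73°) = 0.2924
sin(73°) = 0.9563
Real = 1.01005*0.2924 = 0.2953
Imag = 1.01005*0.9563 = 0.9659

0.2953 + 0.9659i


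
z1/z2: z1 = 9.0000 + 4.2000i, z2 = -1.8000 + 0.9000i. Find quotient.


Conjugate of z2 = -1.8000 - 0.9000i
Numerator: (9.0000 + 4.2000i)(-1.8000 - 0.9000i) = -12.4200 - 15.6600i
Denominator: (-1.8)^2 + 0.9^2 = 4.05
Result = (-12.4200 - 15.6600i)/4.05

-3.0667 - 3.8667i


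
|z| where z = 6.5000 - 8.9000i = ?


|z| = sqrt(6.5^2 + (-8.9)^2) = sqrt(42.25 + 79.21) = sqrt(121.46) = 11.0209

|z| = 11.0209


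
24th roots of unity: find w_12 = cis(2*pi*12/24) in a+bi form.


Angle = 360*12/24 = 180°
a = cos(180°) = -1.0000
b = sin(180°) = 0

-1.0000 + 0i


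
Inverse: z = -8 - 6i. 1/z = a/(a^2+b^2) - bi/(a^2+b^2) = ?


|z|^2 = 64+36 = 100
1/z = (-8 + 6i)/100

1/z = -0.0800 + 0.0600i


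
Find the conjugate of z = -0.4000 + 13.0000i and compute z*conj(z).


z_bar = -0.4000 - 13.0000i
z*z_bar = (-0.4)^2 + 13^2 = 0.16 + 169 = 169.16

z_bar = -0.4000 - 13.0000i, z*z_bar = 169.16


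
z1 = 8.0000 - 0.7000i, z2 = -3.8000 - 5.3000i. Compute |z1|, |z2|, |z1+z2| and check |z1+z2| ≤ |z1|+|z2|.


|z1| = sqrt(8^2 + (-0.7)^2) = sqrt(64.49) = 8.0306
|z2| = sqrt((-3.8)^2 + (-5.3)^2) = sqrt(42.53) = 6.5215
z1+z2 = 4.2000 - 6.0000i
|z1+z2| = sqrt(53.64) = 7.3239
|z1|+|z2| = 8.0306 + 6.5215 = 14.5521

|z1+z2| = 7.3239 ≤ |z1|+|z2| = 14.5521 (verified)


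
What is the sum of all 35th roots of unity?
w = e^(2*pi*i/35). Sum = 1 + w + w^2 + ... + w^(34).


The sum of all 35th roots of unity is 0.
Geometric series: (1 - w^35)/(1 - w) = (1-1)/(1-w) = 0 since w^35 = 1, w ≠ 1.
Alternatively: coefficient of z^34 in z^35 - 1 is 0.

0


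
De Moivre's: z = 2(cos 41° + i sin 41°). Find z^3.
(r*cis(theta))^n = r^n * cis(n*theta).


r^3 = 2^3 = 8
n*theta = 3*41° = 123° = 123° (mod 360)
a = 8*cos(123°) = -4.3571
b = 8*sin(123°) = 6.7094

8 cis(123°) = -4.3571 + 6.7094i


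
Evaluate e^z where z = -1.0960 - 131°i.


e^-1.0960 = 0.3342
cos(-131°) = -0.6561
sin(-131°) = -0.7547
Real = 0.3342*(-0.6561) = -0.2193
Imag = 0.3342*(-0.7547) = -0.2522

-0.2193 - 0.2522i
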